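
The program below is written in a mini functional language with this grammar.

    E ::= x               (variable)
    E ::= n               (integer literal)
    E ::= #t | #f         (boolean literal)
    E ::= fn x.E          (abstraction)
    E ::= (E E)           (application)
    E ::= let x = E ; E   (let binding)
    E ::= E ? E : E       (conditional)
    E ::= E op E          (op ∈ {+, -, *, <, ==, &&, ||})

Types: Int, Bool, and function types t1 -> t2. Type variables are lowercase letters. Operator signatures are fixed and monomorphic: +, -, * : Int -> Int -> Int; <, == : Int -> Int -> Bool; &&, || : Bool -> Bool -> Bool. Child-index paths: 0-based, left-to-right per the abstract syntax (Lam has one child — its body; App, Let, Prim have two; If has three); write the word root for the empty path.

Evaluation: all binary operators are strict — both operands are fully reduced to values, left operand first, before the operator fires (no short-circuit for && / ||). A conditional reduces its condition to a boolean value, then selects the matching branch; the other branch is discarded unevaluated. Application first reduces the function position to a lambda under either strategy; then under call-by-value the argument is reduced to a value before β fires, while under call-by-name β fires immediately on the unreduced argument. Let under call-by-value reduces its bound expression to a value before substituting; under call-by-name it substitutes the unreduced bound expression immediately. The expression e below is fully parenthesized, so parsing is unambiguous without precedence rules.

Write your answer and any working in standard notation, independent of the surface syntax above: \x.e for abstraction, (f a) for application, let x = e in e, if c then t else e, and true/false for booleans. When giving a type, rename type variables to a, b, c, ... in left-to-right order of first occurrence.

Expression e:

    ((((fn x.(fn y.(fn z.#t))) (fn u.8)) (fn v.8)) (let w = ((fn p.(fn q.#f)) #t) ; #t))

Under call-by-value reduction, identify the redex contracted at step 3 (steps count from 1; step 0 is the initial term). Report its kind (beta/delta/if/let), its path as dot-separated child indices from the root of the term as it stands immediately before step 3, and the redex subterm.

Answer: beta at 1.0 : ((\p.(\q.false)) true)

Derivation:
step 0: ((((\x.(\y.(\z.true))) (\u.8)) (\v.8)) (let w = ((\p.(\q.false)) true) in true))
step 1: [beta@0.0] (((\y.(\z.true)) (\v.8)) (let w = ((\p.(\q.false)) true) in true))
step 2: [beta@0] ((\z.true) (let w = ((\p.(\q.false)) true) in true))
step 3: [beta@1.0] ((\z.true) (let w = (\q.false) in true))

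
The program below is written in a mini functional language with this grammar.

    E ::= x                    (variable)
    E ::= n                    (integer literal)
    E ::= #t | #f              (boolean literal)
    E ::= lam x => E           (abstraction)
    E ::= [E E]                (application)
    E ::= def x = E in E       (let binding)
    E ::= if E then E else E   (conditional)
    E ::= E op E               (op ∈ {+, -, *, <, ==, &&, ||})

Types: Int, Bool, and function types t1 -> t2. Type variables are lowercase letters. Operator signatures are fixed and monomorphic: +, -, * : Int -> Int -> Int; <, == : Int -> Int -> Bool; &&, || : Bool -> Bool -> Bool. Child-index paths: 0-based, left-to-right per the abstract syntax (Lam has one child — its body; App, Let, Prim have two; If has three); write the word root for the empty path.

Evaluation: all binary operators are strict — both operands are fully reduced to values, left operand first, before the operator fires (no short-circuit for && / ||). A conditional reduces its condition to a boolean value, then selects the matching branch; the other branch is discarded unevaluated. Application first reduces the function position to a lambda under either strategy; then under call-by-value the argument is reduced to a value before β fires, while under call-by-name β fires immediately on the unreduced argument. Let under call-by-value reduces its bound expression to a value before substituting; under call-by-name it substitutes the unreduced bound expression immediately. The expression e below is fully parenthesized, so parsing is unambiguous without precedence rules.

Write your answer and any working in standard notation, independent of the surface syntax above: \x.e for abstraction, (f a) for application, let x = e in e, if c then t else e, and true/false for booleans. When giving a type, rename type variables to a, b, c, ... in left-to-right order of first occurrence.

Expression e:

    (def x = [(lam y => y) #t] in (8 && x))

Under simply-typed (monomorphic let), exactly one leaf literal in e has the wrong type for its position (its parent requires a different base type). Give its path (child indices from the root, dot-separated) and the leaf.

Working:
y : a
\y._ : a -> a
  unify a -> a ~ Bool -> b
  unify a ~ Bool
  unify Bool ~ b
_ _ : Bool
let x : Bool
  unify Int ~ Bool
  FAIL: mismatch Int ~ Bool

Answer: 1.0 : 8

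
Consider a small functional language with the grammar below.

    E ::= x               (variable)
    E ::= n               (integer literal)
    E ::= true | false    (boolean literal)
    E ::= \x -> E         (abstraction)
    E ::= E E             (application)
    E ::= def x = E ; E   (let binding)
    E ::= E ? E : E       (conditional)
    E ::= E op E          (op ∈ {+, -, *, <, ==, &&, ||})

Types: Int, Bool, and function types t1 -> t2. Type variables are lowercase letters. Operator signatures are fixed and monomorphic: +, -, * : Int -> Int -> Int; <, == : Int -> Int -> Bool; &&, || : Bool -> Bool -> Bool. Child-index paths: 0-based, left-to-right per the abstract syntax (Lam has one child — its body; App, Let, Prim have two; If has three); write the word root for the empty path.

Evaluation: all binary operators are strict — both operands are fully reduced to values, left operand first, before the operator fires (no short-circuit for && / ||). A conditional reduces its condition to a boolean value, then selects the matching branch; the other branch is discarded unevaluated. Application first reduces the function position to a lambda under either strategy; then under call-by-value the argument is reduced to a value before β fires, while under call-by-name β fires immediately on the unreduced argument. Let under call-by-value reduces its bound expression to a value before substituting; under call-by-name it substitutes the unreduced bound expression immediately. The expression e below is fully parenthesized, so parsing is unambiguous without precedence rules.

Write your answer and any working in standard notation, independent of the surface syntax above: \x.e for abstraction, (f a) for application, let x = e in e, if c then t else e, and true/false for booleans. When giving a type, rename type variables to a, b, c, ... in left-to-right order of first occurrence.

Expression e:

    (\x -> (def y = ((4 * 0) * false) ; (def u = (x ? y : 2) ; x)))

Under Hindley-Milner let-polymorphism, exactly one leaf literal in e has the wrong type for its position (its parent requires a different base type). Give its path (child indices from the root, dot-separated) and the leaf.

Trace:
  unify Int ~ Int
  unify Int ~ Int
  unify Int ~ Int
  unify Bool ~ Int
  FAIL: mismatch Bool ~ Int

Answer: 0.0.1 : false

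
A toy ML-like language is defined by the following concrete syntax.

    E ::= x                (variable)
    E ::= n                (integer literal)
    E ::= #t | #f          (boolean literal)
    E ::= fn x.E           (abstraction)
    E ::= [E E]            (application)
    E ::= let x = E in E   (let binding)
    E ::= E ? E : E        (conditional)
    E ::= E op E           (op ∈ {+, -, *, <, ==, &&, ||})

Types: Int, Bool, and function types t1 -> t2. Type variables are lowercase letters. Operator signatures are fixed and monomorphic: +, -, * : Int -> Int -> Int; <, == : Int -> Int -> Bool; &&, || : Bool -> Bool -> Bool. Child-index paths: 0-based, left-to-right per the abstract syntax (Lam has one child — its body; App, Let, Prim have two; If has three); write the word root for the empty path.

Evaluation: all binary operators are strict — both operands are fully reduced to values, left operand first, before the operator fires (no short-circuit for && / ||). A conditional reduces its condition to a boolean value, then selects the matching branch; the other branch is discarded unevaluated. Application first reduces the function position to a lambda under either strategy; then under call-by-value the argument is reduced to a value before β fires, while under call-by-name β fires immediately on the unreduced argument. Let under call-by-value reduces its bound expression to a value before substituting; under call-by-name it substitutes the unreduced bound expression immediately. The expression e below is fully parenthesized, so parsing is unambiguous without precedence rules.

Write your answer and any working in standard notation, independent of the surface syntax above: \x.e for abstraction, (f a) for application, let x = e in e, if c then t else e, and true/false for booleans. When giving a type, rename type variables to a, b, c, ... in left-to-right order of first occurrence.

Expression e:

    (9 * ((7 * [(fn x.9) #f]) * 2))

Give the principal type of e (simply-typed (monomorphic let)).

Trace:
  unify Int ~ Int
  unify Int ~ Int
\x._ : a -> Int
  unify a -> Int ~ Bool -> b
  unify a ~ Bool
  unify Int ~ b
_ _ : Int
  unify Int ~ Int
  unify Int ~ Int
  unify Int ~ Int
  unify Int ~ Int

Answer: Int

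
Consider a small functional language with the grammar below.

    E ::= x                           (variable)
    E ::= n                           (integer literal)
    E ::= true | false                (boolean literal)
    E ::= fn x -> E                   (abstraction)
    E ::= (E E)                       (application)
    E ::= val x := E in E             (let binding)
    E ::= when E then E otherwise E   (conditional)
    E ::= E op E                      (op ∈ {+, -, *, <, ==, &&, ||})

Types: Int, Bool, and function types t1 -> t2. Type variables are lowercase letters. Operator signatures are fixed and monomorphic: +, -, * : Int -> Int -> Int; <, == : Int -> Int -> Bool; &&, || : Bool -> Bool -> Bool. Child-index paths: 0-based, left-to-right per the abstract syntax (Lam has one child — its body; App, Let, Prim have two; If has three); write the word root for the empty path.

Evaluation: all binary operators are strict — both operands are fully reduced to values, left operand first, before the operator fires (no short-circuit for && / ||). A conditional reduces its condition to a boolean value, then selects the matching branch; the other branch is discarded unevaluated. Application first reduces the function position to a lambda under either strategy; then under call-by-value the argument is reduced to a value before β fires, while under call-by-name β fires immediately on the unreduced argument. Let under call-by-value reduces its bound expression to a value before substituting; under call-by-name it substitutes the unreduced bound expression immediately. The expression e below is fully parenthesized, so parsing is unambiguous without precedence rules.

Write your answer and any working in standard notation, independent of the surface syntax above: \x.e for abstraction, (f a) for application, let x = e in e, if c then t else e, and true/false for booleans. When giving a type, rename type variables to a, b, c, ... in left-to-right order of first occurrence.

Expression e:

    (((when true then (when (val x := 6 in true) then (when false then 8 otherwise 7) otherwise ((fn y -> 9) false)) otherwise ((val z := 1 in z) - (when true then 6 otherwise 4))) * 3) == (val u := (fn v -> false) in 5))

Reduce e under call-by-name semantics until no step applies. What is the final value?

Derivation:
step 0: (((if true then (if (let x = 6 in true) then (if false then 8 else 7) else ((\y.9) false)) else ((let z = 1 in z) - (if true then 6 else 4))) * 3) == (let u = (\v.false) in 5))
step 1: [if@0.0] (((if (let x = 6 in true) then (if false then 8 else 7) else ((\y.9) false)) * 3) == (let u = (\v.false) in 5))
step 2: [let@0.0.0] (((if true then (if false then 8 else 7) else ((\y.9) false)) * 3) == (let u = (\v.false) in 5))
step 3: [if@0.0] (((if false then 8 else 7) * 3) == (let u = (\v.false) in 5))
step 4: [if@0.0] ((7 * 3) == (let u = (\v.false) in 5))
step 5: [delta@0] (21 == (let u = (\v.false) in 5))
step 6: [let@1] (21 == 5)
step 7: [delta@root] false

Answer: false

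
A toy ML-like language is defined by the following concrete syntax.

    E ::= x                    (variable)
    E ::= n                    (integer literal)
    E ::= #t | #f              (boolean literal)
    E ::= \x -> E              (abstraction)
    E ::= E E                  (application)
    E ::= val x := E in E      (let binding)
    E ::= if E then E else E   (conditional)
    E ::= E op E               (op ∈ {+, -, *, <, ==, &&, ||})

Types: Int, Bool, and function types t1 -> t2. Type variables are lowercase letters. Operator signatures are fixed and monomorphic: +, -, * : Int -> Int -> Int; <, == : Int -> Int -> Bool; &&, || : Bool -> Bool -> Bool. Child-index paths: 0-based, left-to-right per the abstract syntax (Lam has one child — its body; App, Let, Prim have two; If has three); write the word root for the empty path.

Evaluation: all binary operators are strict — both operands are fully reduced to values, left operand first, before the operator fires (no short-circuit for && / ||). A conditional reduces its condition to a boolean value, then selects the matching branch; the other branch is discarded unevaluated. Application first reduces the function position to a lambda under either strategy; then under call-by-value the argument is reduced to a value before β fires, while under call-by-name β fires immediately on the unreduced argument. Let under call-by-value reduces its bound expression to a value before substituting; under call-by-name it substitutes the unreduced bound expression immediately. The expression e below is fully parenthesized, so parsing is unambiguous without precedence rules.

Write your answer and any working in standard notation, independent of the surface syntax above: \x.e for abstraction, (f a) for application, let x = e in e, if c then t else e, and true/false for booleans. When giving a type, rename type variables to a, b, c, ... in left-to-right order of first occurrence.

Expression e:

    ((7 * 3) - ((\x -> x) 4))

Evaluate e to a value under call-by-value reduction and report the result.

Answer: 17

Trace:
step 0: ((7 * 3) - ((\x.x) 4))
step 1: [delta@0] (21 - ((\x.x) 4))
step 2: [beta@1] (21 - 4)
step 3: [delta@root] 17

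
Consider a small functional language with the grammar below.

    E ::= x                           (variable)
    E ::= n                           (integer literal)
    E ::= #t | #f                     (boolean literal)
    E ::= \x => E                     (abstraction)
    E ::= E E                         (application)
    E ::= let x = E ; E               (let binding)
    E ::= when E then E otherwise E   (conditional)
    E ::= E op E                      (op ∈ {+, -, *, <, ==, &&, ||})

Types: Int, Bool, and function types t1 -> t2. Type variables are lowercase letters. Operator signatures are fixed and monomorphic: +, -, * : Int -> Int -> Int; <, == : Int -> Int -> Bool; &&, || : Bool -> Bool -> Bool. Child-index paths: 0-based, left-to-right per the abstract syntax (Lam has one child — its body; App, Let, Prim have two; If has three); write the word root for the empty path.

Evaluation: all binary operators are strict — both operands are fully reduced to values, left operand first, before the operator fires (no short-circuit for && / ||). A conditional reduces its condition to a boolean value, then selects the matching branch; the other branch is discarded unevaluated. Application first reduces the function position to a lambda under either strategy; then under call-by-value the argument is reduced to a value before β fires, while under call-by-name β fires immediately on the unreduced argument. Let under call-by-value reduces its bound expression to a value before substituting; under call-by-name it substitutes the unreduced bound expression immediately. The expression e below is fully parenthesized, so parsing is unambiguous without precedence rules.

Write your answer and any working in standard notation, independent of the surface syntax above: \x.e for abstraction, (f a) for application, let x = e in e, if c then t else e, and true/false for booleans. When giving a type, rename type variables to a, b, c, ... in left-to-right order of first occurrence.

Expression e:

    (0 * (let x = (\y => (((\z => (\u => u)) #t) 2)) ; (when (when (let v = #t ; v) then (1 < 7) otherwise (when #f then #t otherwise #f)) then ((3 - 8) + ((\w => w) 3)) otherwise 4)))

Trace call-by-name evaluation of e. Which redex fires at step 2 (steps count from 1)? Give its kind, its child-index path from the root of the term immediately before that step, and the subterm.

Answer: let at 1.0.0 : (let v = true in v)

Derivation:
step 0: (0 * (let x = (\y.(((\z.(\u.u)) true) 2)) in (if (if (let v = true in v) then (1 < 7) else (if false then true else false)) then ((3 - 8) + ((\w.w) 3)) else 4)))
step 1: [let@1] (0 * (if (if (let v = true in v) then (1 < 7) else (if false then true else false)) then ((3 - 8) + ((\w.w) 3)) else 4))
step 2: [let@1.0.0] (0 * (if (if true then (1 < 7) else (if false then true else false)) then ((3 - 8) + ((\w.w) 3)) else 4))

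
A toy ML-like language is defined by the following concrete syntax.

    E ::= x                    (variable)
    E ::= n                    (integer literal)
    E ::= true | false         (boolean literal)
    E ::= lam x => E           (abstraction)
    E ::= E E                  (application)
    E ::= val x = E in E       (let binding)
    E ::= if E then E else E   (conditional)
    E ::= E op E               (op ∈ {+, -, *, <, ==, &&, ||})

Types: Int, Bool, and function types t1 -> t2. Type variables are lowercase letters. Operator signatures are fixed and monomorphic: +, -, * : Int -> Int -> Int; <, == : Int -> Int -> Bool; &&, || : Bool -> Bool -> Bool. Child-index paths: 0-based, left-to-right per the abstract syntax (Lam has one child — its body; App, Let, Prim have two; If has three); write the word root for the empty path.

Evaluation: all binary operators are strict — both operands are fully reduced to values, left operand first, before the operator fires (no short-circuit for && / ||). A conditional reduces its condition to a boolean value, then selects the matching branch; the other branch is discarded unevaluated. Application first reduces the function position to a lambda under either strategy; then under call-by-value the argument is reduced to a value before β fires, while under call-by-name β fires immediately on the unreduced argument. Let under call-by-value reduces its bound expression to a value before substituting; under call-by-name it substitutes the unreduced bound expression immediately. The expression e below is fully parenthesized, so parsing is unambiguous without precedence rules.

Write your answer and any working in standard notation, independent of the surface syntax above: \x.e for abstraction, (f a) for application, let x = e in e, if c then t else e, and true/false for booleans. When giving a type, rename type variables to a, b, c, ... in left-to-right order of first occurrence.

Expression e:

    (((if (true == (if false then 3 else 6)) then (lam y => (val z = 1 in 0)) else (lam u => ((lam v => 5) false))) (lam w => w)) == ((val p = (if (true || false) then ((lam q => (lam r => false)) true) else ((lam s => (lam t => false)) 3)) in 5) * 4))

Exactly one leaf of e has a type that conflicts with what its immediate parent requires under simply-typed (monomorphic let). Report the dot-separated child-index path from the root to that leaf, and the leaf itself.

Working:
  unify Bool ~ Int
  FAIL: mismatch Bool ~ Int

Answer: 0.0.0.0 : true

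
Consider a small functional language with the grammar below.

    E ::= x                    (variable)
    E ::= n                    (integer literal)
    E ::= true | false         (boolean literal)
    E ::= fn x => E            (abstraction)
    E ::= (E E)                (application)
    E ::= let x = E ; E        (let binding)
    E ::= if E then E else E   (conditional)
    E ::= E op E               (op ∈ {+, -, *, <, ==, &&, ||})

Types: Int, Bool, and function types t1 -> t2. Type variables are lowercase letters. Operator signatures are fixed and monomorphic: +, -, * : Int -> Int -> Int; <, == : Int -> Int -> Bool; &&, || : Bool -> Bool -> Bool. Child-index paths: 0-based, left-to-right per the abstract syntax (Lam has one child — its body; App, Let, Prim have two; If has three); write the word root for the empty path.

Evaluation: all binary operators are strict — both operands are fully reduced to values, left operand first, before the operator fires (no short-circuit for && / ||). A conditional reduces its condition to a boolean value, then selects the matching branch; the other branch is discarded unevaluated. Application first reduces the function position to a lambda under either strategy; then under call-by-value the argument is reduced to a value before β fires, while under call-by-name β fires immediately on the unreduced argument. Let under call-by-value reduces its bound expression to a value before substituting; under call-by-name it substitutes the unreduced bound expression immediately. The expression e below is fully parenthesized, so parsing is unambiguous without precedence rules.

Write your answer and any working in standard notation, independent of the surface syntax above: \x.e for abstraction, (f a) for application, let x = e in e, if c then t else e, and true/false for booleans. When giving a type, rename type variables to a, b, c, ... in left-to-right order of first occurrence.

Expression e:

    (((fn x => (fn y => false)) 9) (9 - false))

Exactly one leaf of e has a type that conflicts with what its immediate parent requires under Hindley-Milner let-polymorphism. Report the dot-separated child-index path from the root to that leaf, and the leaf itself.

Trace:
\y._ : b -> Bool
\x._ : a -> b -> Bool
  unify a -> b -> Bool ~ Int -> c
  unify a ~ Int
  unify b -> Bool ~ c
_ _ : b -> Bool
  unify Int ~ Int
  unify Bool ~ Int
  FAIL: mismatch Bool ~ Int

Answer: 1.1 : false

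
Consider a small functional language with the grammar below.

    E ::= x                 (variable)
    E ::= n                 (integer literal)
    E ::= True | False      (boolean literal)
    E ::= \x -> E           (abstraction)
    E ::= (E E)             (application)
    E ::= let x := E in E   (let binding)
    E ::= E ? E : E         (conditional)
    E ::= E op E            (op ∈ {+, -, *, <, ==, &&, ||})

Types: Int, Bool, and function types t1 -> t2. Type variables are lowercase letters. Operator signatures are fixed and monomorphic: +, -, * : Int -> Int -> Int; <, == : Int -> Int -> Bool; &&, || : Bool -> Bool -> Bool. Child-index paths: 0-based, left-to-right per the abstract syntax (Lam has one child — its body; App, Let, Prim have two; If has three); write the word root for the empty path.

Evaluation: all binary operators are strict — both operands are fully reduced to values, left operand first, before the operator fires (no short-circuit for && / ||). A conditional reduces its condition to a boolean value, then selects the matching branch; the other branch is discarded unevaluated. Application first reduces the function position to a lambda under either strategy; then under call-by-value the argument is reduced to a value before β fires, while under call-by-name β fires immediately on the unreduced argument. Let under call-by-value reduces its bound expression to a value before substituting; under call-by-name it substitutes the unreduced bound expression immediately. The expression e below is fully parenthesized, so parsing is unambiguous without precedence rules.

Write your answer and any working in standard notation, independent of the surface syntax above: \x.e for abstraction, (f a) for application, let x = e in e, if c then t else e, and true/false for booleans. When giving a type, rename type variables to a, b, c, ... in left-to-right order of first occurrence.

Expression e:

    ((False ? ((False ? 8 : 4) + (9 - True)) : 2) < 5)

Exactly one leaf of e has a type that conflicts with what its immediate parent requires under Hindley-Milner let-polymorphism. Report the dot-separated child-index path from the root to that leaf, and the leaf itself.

Derivation:
  unify Bool ~ Bool
  unify Bool ~ Bool
  unify Int ~ Int
  unify Int ~ Int
  unify Int ~ Int
  unify Bool ~ Int
  FAIL: mismatch Bool ~ Int

Answer: 0.1.1.1 : true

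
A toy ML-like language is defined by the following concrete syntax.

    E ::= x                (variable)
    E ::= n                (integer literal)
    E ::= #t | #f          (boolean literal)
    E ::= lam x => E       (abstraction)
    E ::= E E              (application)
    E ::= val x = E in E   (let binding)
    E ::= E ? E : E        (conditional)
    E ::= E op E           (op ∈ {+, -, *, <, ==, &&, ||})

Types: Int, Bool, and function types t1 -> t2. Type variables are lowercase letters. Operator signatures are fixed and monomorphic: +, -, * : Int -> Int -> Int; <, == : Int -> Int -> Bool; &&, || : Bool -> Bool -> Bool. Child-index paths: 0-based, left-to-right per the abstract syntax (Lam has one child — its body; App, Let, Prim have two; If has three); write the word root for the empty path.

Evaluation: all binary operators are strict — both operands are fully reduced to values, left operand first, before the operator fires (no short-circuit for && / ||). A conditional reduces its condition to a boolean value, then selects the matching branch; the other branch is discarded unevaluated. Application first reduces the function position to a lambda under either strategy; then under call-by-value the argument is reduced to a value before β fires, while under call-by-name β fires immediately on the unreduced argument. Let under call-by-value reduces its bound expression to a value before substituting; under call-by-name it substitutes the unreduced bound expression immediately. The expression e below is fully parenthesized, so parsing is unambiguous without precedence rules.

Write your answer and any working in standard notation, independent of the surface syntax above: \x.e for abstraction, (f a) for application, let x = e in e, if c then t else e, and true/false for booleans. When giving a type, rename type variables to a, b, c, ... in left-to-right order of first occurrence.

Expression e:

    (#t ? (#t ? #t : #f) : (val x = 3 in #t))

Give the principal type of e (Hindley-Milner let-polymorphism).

Answer: Bool

Derivation:
  unify Bool ~ Bool
  unify Bool ~ Bool
  unify Bool ~ Bool
let x : Int
  unify Bool ~ Bool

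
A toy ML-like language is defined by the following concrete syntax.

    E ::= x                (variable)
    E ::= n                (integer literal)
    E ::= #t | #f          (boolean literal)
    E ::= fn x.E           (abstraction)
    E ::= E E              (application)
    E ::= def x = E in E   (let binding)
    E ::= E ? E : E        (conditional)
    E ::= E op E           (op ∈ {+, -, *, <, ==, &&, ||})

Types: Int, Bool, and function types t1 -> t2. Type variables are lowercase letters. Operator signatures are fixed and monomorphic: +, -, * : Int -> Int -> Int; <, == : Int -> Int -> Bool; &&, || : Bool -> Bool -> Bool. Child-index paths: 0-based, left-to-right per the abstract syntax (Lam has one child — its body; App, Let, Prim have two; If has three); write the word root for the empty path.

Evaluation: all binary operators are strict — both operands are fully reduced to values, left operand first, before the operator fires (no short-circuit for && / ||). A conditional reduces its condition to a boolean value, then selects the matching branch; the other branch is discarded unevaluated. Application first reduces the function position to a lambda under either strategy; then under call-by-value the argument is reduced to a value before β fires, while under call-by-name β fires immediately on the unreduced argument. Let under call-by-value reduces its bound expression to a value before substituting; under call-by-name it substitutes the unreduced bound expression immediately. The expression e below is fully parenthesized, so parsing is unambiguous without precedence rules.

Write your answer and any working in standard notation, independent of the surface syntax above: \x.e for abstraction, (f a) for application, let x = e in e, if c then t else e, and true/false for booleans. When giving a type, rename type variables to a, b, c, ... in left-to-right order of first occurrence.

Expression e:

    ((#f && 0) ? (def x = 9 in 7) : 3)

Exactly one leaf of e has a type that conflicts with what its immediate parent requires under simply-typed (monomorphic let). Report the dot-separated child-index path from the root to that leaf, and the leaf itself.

Answer: 0.1 : 0

Derivation:
  unify Bool ~ Bool
  unify Int ~ Bool
  FAIL: mismatch Int ~ Bool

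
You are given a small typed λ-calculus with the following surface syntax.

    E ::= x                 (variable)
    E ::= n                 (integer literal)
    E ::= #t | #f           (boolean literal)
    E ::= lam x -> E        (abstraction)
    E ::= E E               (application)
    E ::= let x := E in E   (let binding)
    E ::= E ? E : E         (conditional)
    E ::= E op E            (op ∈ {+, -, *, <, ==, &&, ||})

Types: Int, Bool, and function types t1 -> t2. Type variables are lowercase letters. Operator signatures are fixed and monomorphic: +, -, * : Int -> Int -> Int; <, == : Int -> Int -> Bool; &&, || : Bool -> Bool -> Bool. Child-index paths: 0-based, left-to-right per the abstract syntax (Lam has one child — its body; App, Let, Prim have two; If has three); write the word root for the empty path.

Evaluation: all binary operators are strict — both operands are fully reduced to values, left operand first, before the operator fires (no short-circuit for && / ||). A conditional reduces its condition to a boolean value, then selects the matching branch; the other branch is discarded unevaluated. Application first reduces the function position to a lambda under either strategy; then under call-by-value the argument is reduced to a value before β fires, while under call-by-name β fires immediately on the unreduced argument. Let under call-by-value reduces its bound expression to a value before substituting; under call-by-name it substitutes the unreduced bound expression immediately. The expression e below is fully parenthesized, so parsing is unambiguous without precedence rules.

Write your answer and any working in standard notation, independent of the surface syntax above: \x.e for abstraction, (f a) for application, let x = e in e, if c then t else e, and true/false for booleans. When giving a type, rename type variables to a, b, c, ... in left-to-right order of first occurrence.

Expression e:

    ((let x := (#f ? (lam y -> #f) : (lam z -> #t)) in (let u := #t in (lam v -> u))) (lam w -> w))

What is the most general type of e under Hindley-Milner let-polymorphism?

Working:
  unify Bool ~ Bool
\y._ : a -> Bool
\z._ : b -> Bool
  unify a -> Bool ~ b -> Bool
  unify a ~ b
  unify Bool ~ Bool
let x : forall. b -> Bool
let u : Bool
u : Bool
\v._ : c -> Bool
w : d
\w._ : d -> d
  unify c -> Bool ~ (d -> d) -> e
  unify c ~ d -> d
  unify Bool ~ e
_ _ : Bool

Answer: Bool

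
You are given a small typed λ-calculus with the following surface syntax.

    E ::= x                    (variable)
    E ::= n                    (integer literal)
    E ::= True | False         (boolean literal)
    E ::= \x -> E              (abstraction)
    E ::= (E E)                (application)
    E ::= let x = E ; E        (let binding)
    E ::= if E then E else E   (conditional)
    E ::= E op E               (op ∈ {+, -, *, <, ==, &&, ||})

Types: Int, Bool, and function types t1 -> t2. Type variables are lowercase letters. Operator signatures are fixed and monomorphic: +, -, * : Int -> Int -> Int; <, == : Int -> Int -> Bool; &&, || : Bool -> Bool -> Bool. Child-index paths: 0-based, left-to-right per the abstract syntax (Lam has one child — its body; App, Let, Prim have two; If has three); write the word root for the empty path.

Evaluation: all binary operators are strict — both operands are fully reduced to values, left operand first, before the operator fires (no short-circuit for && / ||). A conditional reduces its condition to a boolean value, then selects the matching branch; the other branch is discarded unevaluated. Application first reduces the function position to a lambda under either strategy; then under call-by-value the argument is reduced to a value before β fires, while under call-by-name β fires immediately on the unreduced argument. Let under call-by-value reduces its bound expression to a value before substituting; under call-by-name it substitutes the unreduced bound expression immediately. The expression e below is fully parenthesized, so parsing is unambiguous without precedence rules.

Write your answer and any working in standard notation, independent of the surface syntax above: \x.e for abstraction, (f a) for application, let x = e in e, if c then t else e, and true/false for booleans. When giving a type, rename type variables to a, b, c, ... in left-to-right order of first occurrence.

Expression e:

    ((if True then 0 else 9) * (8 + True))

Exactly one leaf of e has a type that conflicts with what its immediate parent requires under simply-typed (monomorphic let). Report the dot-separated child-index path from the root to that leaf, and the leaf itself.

Answer: 1.1 : true

Derivation:
  unify Bool ~ Bool
  unify Int ~ Int
  unify Int ~ Int
  unify Int ~ Int
  unify Bool ~ Int
  FAIL: mismatch Bool ~ Int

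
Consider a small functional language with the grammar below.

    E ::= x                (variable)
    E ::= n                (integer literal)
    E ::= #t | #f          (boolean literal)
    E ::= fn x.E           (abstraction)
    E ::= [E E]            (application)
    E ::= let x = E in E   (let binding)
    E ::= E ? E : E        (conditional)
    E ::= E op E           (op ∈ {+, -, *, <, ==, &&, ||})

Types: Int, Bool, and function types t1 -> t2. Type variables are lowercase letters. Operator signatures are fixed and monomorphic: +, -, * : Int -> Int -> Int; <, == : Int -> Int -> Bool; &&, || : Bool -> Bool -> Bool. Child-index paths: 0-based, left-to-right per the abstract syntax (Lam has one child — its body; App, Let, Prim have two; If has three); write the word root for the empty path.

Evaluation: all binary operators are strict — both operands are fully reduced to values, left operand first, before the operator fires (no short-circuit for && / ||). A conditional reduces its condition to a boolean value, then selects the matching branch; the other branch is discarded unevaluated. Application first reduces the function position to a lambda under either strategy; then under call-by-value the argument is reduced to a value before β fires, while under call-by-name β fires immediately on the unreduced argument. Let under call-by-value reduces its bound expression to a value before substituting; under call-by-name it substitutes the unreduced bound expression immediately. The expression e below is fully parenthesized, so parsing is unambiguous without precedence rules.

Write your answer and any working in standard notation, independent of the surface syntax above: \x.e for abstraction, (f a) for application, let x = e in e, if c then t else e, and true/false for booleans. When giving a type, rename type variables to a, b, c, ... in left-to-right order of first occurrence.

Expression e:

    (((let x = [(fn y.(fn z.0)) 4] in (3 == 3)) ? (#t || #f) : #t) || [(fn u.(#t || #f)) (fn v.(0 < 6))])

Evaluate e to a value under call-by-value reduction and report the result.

Derivation:
step 0: ((if (let x = ((\y.(\z.0)) 4) in (3 == 3)) then (true || false) else true) || ((\u.(true || false)) (\v.(0 < 6))))
step 1: [beta@0.0.0] ((if (let x = (\z.0) in (3 == 3)) then (true || false) else true) || ((\u.(true || false)) (\v.(0 < 6))))
step 2: [let@0.0] ((if (3 == 3) then (true || false) else true) || ((\u.(true || false)) (\v.(0 < 6))))
step 3: [delta@0.0] ((if true then (true || false) else true) || ((\u.(true || false)) (\v.(0 < 6))))
step 4: [if@0] ((true || false) || ((\u.(true || false)) (\v.(0 < 6))))
step 5: [delta@0] (true || ((\u.(true || false)) (\v.(0 < 6))))
step 6: [beta@1] (true || (true || false))
step 7: [delta@1] (true || true)
step 8: [delta@root] true

Answer: true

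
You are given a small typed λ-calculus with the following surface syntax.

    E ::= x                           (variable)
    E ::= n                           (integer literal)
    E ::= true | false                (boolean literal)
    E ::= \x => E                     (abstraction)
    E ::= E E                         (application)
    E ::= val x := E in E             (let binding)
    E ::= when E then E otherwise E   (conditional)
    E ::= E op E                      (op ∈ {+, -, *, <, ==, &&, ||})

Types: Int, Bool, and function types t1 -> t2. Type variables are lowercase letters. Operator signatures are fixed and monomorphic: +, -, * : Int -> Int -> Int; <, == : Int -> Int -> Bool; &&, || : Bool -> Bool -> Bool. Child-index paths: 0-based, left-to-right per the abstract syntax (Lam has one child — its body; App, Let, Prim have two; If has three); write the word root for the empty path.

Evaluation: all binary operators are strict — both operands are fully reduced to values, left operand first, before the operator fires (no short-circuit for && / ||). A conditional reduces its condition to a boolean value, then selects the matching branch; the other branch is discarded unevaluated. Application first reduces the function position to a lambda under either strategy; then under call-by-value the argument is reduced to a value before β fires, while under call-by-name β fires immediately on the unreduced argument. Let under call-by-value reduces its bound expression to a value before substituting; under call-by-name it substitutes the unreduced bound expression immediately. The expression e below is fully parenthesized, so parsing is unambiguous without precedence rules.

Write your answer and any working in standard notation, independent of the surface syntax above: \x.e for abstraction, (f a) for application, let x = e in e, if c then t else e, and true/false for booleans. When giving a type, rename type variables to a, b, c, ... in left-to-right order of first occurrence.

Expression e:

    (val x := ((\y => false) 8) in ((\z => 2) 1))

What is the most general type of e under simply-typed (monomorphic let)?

Answer: Int

Working:
\y._ : a -> Bool
  unify a -> Bool ~ Int -> b
  unify a ~ Int
  unify Bool ~ b
_ _ : Bool
let x : Bool
\z._ : c -> Int
  unify c -> Int ~ Int -> d
  unify c ~ Int
  unify Int ~ d
_ _ : Int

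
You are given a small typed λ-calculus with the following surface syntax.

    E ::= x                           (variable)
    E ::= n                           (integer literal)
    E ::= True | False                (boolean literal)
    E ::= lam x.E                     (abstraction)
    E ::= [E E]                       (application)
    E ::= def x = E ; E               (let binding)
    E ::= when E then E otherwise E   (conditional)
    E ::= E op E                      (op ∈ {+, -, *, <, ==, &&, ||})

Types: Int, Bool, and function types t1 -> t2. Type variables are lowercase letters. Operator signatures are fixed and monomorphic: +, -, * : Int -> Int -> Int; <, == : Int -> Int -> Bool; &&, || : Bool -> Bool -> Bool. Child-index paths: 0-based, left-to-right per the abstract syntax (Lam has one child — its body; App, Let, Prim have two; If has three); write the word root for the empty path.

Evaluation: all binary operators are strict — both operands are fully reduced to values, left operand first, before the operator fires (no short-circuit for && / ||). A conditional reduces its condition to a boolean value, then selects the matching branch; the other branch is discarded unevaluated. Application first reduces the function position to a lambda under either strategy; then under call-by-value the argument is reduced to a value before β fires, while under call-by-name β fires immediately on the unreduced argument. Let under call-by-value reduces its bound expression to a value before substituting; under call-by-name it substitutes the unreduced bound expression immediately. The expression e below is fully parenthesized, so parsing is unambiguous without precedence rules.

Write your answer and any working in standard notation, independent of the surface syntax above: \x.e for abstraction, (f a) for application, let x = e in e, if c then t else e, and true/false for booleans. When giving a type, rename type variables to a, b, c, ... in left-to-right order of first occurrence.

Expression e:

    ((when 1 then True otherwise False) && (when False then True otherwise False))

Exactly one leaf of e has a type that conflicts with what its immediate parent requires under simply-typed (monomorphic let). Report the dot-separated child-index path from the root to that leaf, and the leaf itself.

Answer: 0.0 : 1

Derivation:
  unify Int ~ Bool
  FAIL: mismatch Int ~ Bool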